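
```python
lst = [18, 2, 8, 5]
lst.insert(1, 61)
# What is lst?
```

[18, 61, 2, 8, 5]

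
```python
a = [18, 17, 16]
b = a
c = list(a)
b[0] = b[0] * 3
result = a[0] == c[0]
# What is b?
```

After line 1: a = [18, 17, 16]
After line 2 (b = a, alias): a = [18, 17, 16], b = [18, 17, 16]
After line 3 (c = list(a) is a copy, new object): c = [18, 17, 16]
After line 4 (b[0] = 18 * 3 = 54; mutates shared a/b): a = b = [54, 17, 16], c = [18, 17, 16]
After line 5 (a[0] = 54, c[0] = 18; result = False)

[54, 17, 16]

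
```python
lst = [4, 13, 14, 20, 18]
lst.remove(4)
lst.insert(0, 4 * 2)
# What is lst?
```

After line 1: lst = [4, 13, 14, 20, 18]
After line 2 (remove first 4): lst = [13, 14, 20, 18]
After line 3 (insert 8 at index 0): lst = [8, 13, 14, 20, 18]

[8, 13, 14, 20, 18]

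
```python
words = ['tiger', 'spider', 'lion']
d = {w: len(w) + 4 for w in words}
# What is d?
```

{'tiger': 9, 'spider': 10, 'lion': 8}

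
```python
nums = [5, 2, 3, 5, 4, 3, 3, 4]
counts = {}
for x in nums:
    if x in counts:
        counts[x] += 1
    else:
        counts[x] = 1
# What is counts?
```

Initial: counts = {}, nums = [5, 2, 3, 5, 4, 3, 3, 4]
See 5: counts = {5: 1}
See 2: counts = {5: 1, 2: 1}
See 3: counts = {5: 1, 2: 1, 3: 1}
See 5: counts = {5: 2, 2: 1, 3: 1}
See 4: counts = {5: 2, 2: 1, 3: 1, 4: 1}
See 3: counts = {5: 2, 2: 1, 3: 2, 4: 1}
See 3: counts = {5: 2, 2: 1, 3: 3, 4: 1}
See 4: counts = {5: 2, 2: 1, 3: 3, 4: 2}

{5: 2, 2: 1, 3: 3, 4: 2}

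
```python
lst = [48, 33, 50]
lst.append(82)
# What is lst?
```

[48, 33, 50, 82]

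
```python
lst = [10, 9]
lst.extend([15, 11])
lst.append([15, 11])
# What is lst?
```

After line 1: lst = [10, 9]
After line 2 (extend unpacks [15, 11]): lst = [10, 9, 15, 11]
After line 3 (append adds [15, 11] as single element): lst = [10, 9, 15, 11, [15, 11]]

[10, 9, 15, 11, [15, 11]]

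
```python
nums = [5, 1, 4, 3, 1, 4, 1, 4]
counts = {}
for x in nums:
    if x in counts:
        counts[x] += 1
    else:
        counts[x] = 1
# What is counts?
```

Initial: counts = {}, nums = [5, 1, 4, 3, 1, 4, 1, 4]
See 5: counts = {5: 1}
See 1: counts = {5: 1, 1: 1}
See 4: counts = {5: 1, 1: 1, 4: 1}
See 3: counts = {5: 1, 1: 1, 4: 1, 3: 1}
See 1: counts = {5: 1, 1: 2, 4: 1, 3: 1}
See 4: counts = {5: 1, 1: 2, 4: 2, 3: 1}
See 1: counts = {5: 1, 1: 3, 4: 2, 3: 1}
See 4: counts = {5: 1, 1: 3, 4: 3, 3: 1}

{5: 1, 1: 3, 4: 3, 3: 1}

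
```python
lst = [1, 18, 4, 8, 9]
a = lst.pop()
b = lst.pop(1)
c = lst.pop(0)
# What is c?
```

After line 1: lst = [1, 18, 4, 8, 9]
After line 2 (pop() -> a = 9): lst = [1, 18, 4, 8]
After line 3 (pop(1) -> b = 18): lst = [1, 4, 8]
After line 4 (pop(0) -> c = 1): lst = [4, 8]

1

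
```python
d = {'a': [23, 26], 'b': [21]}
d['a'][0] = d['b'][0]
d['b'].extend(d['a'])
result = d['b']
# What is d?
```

After line 1: d = {'a': [23, 26], 'b': [21]}
After line 2 (a[0] = b[0] = 21): d = {'a': [21, 26], 'b': [21]}
After line 3 (b.extend(a) appends [21, 26]): d = {'a': [21, 26], 'b': [21, 21, 26]}
After line 4: result = d['b'] = [21, 21, 26]

{'a': [21, 26], 'b': [21, 21, 26]}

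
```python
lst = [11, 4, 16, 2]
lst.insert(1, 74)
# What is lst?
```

[11, 74, 4, 16, 2]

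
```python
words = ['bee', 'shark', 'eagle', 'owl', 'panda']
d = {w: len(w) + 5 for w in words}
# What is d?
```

{'bee': 8, 'shark': 10, 'eagle': 10, 'owl': 8, 'panda': 10}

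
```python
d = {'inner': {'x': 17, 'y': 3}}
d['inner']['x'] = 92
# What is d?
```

After line 1: d = {'inner': {'x': 17, 'y': 3}}
After line 2 (inner x overwritten): d = {'inner': {'x': 92, 'y': 3}}

{'inner': {'x': 92, 'y': 3}}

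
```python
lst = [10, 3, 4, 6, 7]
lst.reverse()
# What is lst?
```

[7, 6, 4, 3, 10]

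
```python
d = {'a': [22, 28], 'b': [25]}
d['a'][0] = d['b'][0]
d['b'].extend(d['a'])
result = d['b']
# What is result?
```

After line 1: d = {'a': [22, 28], 'b': [25]}
After line 2 (a[0] = b[0] = 25): d = {'a': [25, 28], 'b': [25]}
After line 3 (b.extend(a) appends [25, 28]): d = {'a': [25, 28], 'b': [25, 25, 28]}
After line 4: result = d['b'] = [25, 25, 28]

[25, 25, 28]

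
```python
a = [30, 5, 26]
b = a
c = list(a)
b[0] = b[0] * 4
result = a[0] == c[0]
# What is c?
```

After line 1: a = [30, 5, 26]
After line 2 (b = a, alias): a = [30, 5, 26], b = [30, 5, 26]
After line 3 (c = list(a) is a copy, new object): c = [30, 5, 26]
After line 4 (b[0] = 30 * 4 = 120; mutates shared a/b): a = b = [120, 5, 26], c = [30, 5, 26]
After line 5 (a[0] = 120, c[0] = 30; result = False)

[30, 5, 26]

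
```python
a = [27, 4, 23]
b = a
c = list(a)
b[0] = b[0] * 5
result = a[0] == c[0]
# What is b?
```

After line 1: a = [27, 4, 23]
After line 2 (b = a, alias): a = [27, 4, 23], b = [27, 4, 23]
After line 3 (c = list(a) is a copy, new object): c = [27, 4, 23]
After line 4 (b[0] = 27 * 5 = 135; mutates shared a/b): a = b = [135, 4, 23], c = [27, 4, 23]
After line 5 (a[0] = 135, c[0] = 27; result = False)

[135, 4, 23]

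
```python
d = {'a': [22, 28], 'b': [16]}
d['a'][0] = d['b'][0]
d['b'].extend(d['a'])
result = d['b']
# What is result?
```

After line 1: d = {'a': [22, 28], 'b': [16]}
After line 2 (a[0] = b[0] = 16): d = {'a': [16, 28], 'b': [16]}
After line 3 (b.extend(a) appends [16, 28]): d = {'a': [16, 28], 'b': [16, 16, 28]}
After line 4: result = d['b'] = [16, 16, 28]

[16, 16, 28]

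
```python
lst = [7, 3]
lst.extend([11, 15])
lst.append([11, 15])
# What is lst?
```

After line 1: lst = [7, 3]
After line 2 (extend unpacks [11, 15]): lst = [7, 3, 11, 15]
After line 3 (append adds [11, 15] as single element): lst = [7, 3, 11, 15, [11, 15]]

[7, 3, 11, 15, [11, 15]]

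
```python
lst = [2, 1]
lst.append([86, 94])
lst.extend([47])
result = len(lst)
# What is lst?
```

After line 1: lst = [2, 1]
After line 2 (append adds [86, 94] as single element): lst = [2, 1, [86, 94]]
After line 3 (extend unpacks [47], adds 47): lst = [2, 1, [86, 94], 47]
After line 4: result = len(lst) = 4

[2, 1, [86, 94], 47]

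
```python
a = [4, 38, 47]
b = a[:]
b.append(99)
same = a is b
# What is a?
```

After line 1: a = [4, 38, 47]
After line 2 (b = a[:] is a shallow copy, new object): a = [4, 38, 47], b = [4, 38, 47]
After line 3 (append only mutates b): a = [4, 38, 47], b = [4, 38, 47, 99]
After line 4 (same = a is b; different objects -> False): same = False

[4, 38, 47]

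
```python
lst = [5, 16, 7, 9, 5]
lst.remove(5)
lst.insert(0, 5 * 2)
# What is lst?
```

After line 1: lst = [5, 16, 7, 9, 5]
After line 2 (remove first 5): lst = [16, 7, 9, 5]
After line 3 (insert 10 at index 0): lst = [10, 16, 7, 9, 5]

[10, 16, 7, 9, 5]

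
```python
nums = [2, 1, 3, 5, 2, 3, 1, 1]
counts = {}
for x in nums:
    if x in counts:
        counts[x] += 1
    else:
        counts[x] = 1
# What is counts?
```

Initial: counts = {}, nums = [2, 1, 3, 5, 2, 3, 1, 1]
See 2: counts = {2: 1}
See 1: counts = {2: 1, 1: 1}
See 3: counts = {2: 1, 1: 1, 3: 1}
See 5: counts = {2: 1, 1: 1, 3: 1, 5: 1}
See 2: counts = {2: 2, 1: 1, 3: 1, 5: 1}
See 3: counts = {2: 2, 1: 1, 3: 2, 5: 1}
See 1: counts = {2: 2, 1: 2, 3: 2, 5: 1}
See 1: counts = {2: 2, 1: 3, 3: 2, 5: 1}

{2: 2, 1: 3, 3: 2, 5: 1}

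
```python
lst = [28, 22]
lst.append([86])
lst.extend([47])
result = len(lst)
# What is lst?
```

After line 1: lst = [28, 22]
After line 2 (append adds [86] as single element): lst = [28, 22, [86]]
After line 3 (extend unpacks [47], adds 47): lst = [28, 22, [86], 47]
After line 4: result = len(lst) = 4

[28, 22, [86], 47]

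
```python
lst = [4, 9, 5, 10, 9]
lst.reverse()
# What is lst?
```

[9, 10, 5, 9, 4]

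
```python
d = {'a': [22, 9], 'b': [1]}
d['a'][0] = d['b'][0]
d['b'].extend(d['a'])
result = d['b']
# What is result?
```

After line 1: d = {'a': [22, 9], 'b': [1]}
After line 2 (a[0] = b[0] = 1): d = {'a': [1, 9], 'b': [1]}
After line 3 (b.extend(a) appends [1, 9]): d = {'a': [1, 9], 'b': [1, 1, 9]}
After line 4: result = d['b'] = [1, 1, 9]

[1, 1, 9]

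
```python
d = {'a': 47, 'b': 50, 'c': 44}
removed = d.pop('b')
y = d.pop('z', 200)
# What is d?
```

After line 1: d = {'a': 47, 'b': 50, 'c': 44}
After line 2 (pop 'b' returns 50): d = {'a': 47, 'c': 44}, removed = 50
After line 3 (pop 'z' missing, returns default 200): d = {'a': 47, 'c': 44}, y = 200

{'a': 47, 'c': 44}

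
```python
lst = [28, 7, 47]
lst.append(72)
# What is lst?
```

[28, 7, 47, 72]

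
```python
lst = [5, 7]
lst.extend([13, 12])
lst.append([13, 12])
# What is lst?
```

After line 1: lst = [5, 7]
After line 2 (extend unpacks [13, 12]): lst = [5, 7, 13, 12]
After line 3 (append adds [13, 12] as single element): lst = [5, 7, 13, 12, [13, 12]]

[5, 7, 13, 12, [13, 12]]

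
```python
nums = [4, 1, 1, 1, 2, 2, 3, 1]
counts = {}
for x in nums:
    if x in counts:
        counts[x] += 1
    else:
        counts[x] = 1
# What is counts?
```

Initial: counts = {}, nums = [4, 1, 1, 1, 2, 2, 3, 1]
See 4: counts = {4: 1}
See 1: counts = {4: 1, 1: 1}
See 1: counts = {4: 1, 1: 2}
See 1: counts = {4: 1, 1: 3}
See 2: counts = {4: 1, 1: 3, 2: 1}
See 2: counts = {4: 1, 1: 3, 2: 2}
See 3: counts = {4: 1, 1: 3, 2: 2, 3: 1}
See 1: counts = {4: 1, 1: 4, 2: 2, 3: 1}

{4: 1, 1: 4, 2: 2, 3: 1}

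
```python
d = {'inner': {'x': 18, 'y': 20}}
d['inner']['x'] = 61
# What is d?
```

After line 1: d = {'inner': {'x': 18, 'y': 20}}
After line 2 (inner x overwritten): d = {'inner': {'x': 61, 'y': 20}}

{'inner': {'x': 61, 'y': 20}}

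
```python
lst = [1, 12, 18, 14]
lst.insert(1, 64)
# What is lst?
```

[1, 64, 12, 18, 14]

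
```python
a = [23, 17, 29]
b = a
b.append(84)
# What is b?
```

After line 1: a = [23, 17, 29]
After line 2 (b = a is an alias, same object): a = [23, 17, 29], b = [23, 17, 29]
After line 3 (b.append mutates the shared list): a = [23, 17, 29, 84], b = [23, 17, 29, 84]

[23, 17, 29, 84]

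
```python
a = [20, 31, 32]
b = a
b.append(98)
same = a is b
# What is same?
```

After line 1: a = [20, 31, 32]
After line 2 (b = a is an alias, same object): a = [20, 31, 32], b = [20, 31, 32]
After line 3 (b.append mutates the shared list): a = [20, 31, 32, 98], b = [20, 31, 32, 98]
After line 4 (same = a is b; same object -> True): same = True

True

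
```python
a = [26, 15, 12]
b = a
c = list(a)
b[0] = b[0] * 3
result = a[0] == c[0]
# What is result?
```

After line 1: a = [26, 15, 12]
After line 2 (b = a, alias): a = [26, 15, 12], b = [26, 15, 12]
After line 3 (c = list(a) is a copy, new object): c = [26, 15, 12]
After line 4 (b[0] = 26 * 3 = 78; mutates shared a/b): a = b = [78, 15, 12], c = [26, 15, 12]
After line 5 (a[0] = 78, c[0] = 26; result = False)

False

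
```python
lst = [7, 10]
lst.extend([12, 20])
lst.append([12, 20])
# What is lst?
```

After line 1: lst = [7, 10]
After line 2 (extend unpacks [12, 20]): lst = [7, 10, 12, 20]
After line 3 (append adds [12, 20] as single element): lst = [7, 10, 12, 20, [12, 20]]

[7, 10, 12, 20, [12, 20]]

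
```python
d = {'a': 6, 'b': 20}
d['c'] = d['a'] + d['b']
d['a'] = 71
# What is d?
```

After line 1: d = {'a': 6, 'b': 20}
After line 2 (d['c'] = 6 + 20): d = {'a': 6, 'b': 20, 'c': 26}
After line 3: d = {'a': 71, 'b': 20, 'c': 26}

{'a': 71, 'b': 20, 'c': 26}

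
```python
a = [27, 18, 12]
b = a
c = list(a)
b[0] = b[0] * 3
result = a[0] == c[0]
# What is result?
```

After line 1: a = [27, 18, 12]
After line 2 (b = a, alias): a = [27, 18, 12], b = [27, 18, 12]
After line 3 (c = list(a) is a copy, new object): c = [27, 18, 12]
After line 4 (b[0] = 27 * 3 = 81; mutates shared a/b): a = b = [81, 18, 12], c = [27, 18, 12]
After line 5 (a[0] = 81, c[0] = 27; result = False)

False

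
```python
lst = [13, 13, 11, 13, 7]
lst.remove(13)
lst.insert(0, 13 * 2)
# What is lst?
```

After line 1: lst = [13, 13, 11, 13, 7]
After line 2 (remove first 13): lst = [13, 11, 13, 7]
After line 3 (insert 26 at index 0): lst = [26, 13, 11, 13, 7]

[26, 13, 11, 13, 7]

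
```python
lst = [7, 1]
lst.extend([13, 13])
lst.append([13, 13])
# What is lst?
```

After line 1: lst = [7, 1]
After line 2 (extend unpacks [13, 13]): lst = [7, 1, 13, 13]
After line 3 (append adds [13, 13] as single element): lst = [7, 1, 13, 13, [13, 13]]

[7, 1, 13, 13, [13, 13]]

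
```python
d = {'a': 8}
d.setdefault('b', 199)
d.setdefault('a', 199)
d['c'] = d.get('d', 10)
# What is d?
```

After line 1: d = {'a': 8}
After line 2 (setdefault adds 'b'=199): d = {'a': 8, 'b': 199}
After line 3 (setdefault 'a' no-op, already exists): d = {'a': 8, 'b': 199}
After line 4 (get('d', 10) returns default since 'd' not in d): d = {'a': 8, 'b': 199, 'c': 10}

{'a': 8, 'b': 199, 'c': 10}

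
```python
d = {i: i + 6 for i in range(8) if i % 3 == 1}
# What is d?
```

{1: 7, 4: 10, 7: 13}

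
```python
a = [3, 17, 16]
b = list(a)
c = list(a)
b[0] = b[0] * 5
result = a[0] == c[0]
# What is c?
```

After line 1: a = [3, 17, 16]
After line 2 (b = list(a), copy): a = [3, 17, 16], b = [3, 17, 16]
After line 3 (c = list(a) is a copy, new object): c = [3, 17, 16]
After line 4 (b[0] = 3 * 5 = 15; only b mutates (copy)): a = [3, 17, 16], b = [15, 17, 16], c = [3, 17, 16]
After line 5 (a[0] = 3, c[0] = 3; result = True)

[3, 17, 16]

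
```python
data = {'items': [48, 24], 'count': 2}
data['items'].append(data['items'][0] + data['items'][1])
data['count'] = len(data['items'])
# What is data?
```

After line 1: data = {'items': [48, 24], 'count': 2}
After line 2 (append 48 + 24 = 72): data = {'items': [48, 24, 72], 'count': 2}
After line 3 (count = len(items) = 3): data = {'items': [48, 24, 72], 'count': 3}

{'items': [48, 24, 72], 'count': 3}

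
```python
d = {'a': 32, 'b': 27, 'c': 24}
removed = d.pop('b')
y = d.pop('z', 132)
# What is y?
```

After line 1: d = {'a': 32, 'b': 27, 'c': 24}
After line 2 (pop 'b' returns 27): d = {'a': 32, 'c': 24}, removed = 27
After line 3 (pop 'z' missing, returns default 132): d = {'a': 32, 'c': 24}, y = 132

132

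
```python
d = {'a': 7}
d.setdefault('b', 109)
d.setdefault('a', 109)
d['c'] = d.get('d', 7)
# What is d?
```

After line 1: d = {'a': 7}
After line 2 (setdefault adds 'b'=109): d = {'a': 7, 'b': 109}
After line 3 (setdefault 'a' no-op, already exists): d = {'a': 7, 'b': 109}
After line 4 (get('d', 7) returns default since 'd' not in d): d = {'a': 7, 'b': 109, 'c': 7}

{'a': 7, 'b': 109, 'c': 7}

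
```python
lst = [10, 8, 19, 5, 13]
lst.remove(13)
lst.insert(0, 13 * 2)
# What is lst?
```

After line 1: lst = [10, 8, 19, 5, 13]
After line 2 (remove first 13): lst = [10, 8, 19, 5]
After line 3 (insert 26 at index 0): lst = [26, 10, 8, 19, 5]

[26, 10, 8, 19, 5]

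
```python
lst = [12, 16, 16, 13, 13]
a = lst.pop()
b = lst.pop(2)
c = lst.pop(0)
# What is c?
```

After line 1: lst = [12, 16, 16, 13, 13]
After line 2 (pop() -> a = 13): lst = [12, 16, 16, 13]
After line 3 (pop(2) -> b = 16): lst = [12, 16, 13]
After line 4 (pop(0) -> c = 12): lst = [16, 13]

12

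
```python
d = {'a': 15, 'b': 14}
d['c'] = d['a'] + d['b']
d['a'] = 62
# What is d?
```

After line 1: d = {'a': 15, 'b': 14}
After line 2 (d['c'] = 15 + 14): d = {'a': 15, 'b': 14, 'c': 29}
After line 3: d = {'a': 62, 'b': 14, 'c': 29}

{'a': 62, 'b': 14, 'c': 29}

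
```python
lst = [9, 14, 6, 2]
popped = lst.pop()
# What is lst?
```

[9, 14, 6]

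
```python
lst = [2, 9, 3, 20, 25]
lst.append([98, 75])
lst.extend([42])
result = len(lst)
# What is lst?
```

After line 1: lst = [2, 9, 3, 20, 25]
After line 2 (append adds [98, 75] as single element): lst = [2, 9, 3, 20, 25, [98, 75]]
After line 3 (extend unpacks [42], adds 42): lst = [2, 9, 3, 20, 25, [98, 75], 42]
After line 4: result = len(lst) = 7

[2, 9, 3, 20, 25, [98, 75], 42]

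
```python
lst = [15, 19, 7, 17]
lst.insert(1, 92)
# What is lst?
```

[15, 92, 19, 7, 17]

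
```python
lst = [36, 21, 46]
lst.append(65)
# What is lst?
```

[36, 21, 46, 65]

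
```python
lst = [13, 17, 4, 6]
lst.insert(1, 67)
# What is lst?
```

[13, 67, 17, 4, 6]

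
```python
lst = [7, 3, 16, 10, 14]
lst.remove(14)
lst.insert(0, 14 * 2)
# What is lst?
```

After line 1: lst = [7, 3, 16, 10, 14]
After line 2 (remove first 14): lst = [7, 3, 16, 10]
After line 3 (insert 28 at index 0): lst = [28, 7, 3, 16, 10]

[28, 7, 3, 16, 10]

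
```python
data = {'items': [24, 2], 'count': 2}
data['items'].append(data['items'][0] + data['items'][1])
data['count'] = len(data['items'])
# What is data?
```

After line 1: data = {'items': [24, 2], 'count': 2}
After line 2 (append 24 + 2 = 26): data = {'items': [24, 2, 26], 'count': 2}
After line 3 (count = len(items) = 3): data = {'items': [24, 2, 26], 'count': 3}

{'items': [24, 2, 26], 'count': 3}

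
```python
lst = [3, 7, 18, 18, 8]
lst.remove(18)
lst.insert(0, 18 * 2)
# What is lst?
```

After line 1: lst = [3, 7, 18, 18, 8]
After line 2 (remove first 18): lst = [3, 7, 18, 8]
After line 3 (insert 36 at index 0): lst = [36, 3, 7, 18, 8]

[36, 3, 7, 18, 8]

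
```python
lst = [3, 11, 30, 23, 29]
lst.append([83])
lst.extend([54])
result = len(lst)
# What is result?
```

After line 1: lst = [3, 11, 30, 23, 29]
After line 2 (append adds [83] as single element): lst = [3, 11, 30, 23, 29, [83]]
After line 3 (extend unpacks [54], adds 54): lst = [3, 11, 30, 23, 29, [83], 54]
After line 4: result = len(lst) = 7

7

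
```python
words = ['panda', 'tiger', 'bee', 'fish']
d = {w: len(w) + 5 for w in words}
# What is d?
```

{'panda': 10, 'tiger': 10, 'bee': 8, 'fish': 9}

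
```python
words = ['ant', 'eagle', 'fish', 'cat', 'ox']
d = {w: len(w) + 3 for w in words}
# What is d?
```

{'ant': 6, 'eagle': 8, 'fish': 7, 'cat': 6, 'ox': 5}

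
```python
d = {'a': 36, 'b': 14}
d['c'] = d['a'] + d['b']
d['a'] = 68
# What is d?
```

After line 1: d = {'a': 36, 'b': 14}
After line 2 (d['c'] = 36 + 14): d = {'a': 36, 'b': 14, 'c': 50}
After line 3: d = {'a': 68, 'b': 14, 'c': 50}

{'a': 68, 'b': 14, 'c': 50}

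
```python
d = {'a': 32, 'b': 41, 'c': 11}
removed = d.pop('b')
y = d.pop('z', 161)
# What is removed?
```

After line 1: d = {'a': 32, 'b': 41, 'c': 11}
After line 2 (pop 'b' returns 41): d = {'a': 32, 'c': 11}, removed = 41
After line 3 (pop 'z' missing, returns default 161): d = {'a': 32, 'c': 11}, y = 161

41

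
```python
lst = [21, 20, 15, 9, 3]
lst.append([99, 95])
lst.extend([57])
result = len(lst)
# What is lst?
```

After line 1: lst = [21, 20, 15, 9, 3]
After line 2 (append adds [99, 95] as single element): lst = [21, 20, 15, 9, 3, [99, 95]]
After line 3 (extend unpacks [57], adds 57): lst = [21, 20, 15, 9, 3, [99, 95], 57]
After line 4: result = len(lst) = 7

[21, 20, 15, 9, 3, [99, 95], 57]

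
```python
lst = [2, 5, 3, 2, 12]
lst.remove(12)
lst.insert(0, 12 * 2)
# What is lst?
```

After line 1: lst = [2, 5, 3, 2, 12]
After line 2 (remove first 12): lst = [2, 5, 3, 2]
After line 3 (insert 24 at index 0): lst = [24, 2, 5, 3, 2]

[24, 2, 5, 3, 2]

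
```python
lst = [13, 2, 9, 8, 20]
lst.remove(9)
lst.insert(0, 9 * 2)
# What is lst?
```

After line 1: lst = [13, 2, 9, 8, 20]
After line 2 (remove first 9): lst = [13, 2, 8, 20]
After line 3 (insert 18 at index 0): lst = [18, 13, 2, 8, 20]

[18, 13, 2, 8, 20]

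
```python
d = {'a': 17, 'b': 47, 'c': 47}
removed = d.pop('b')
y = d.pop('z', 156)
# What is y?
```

After line 1: d = {'a': 17, 'b': 47, 'c': 47}
After line 2 (pop 'b' returns 47): d = {'a': 17, 'c': 47}, removed = 47
After line 3 (pop 'z' missing, returns default 156): d = {'a': 17, 'c': 47}, y = 156

156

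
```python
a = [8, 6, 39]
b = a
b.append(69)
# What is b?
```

After line 1: a = [8, 6, 39]
After line 2 (b = a is an alias, same object): a = [8, 6, 39], b = [8, 6, 39]
After line 3 (b.append mutates the shared list): a = [8, 6, 39, 69], b = [8, 6, 39, 69]

[8, 6, 39, 69]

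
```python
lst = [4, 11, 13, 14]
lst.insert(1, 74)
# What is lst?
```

[4, 74, 11, 13, 14]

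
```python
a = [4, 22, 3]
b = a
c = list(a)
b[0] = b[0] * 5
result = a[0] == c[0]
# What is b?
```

After line 1: a = [4, 22, 3]
After line 2 (b = a, alias): a = [4, 22, 3], b = [4, 22, 3]
After line 3 (c = list(a) is a copy, new object): c = [4, 22, 3]
After line 4 (b[0] = 4 * 5 = 20; mutates shared a/b): a = b = [20, 22, 3], c = [4, 22, 3]
After line 5 (a[0] = 20, c[0] = 4; result = False)

[20, 22, 3]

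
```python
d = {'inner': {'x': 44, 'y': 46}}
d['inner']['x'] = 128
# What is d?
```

After line 1: d = {'inner': {'x': 44, 'y': 46}}
After line 2 (inner x overwritten): d = {'inner': {'x': 128, 'y': 46}}

{'inner': {'x': 128, 'y': 46}}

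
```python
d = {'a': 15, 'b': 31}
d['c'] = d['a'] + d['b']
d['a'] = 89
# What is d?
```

After line 1: d = {'a': 15, 'b': 31}
After line 2 (d['c'] = 15 + 31): d = {'a': 15, 'b': 31, 'c': 46}
After line 3: d = {'a': 89, 'b': 31, 'c': 46}

{'a': 89, 'b': 31, 'c': 46}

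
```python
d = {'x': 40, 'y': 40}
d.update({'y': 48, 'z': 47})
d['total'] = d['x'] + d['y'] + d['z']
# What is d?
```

After line 1: d = {'x': 40, 'y': 40}
After line 2 (y overwritten, z added): d = {'x': 40, 'y': 48, 'z': 47}
After line 3 (total = 40 + 48 + 47 = 135): d = {'x': 40, 'y': 48, 'z': 47, 'total': 135}

{'x': 40, 'y': 48, 'z': 47, 'total': 135}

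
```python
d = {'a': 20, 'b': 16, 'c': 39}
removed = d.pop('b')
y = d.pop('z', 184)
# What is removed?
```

After line 1: d = {'a': 20, 'b': 16, 'c': 39}
After line 2 (pop 'b' returns 16): d = {'a': 20, 'c': 39}, removed = 16
After line 3 (pop 'z' missing, returns default 184): d = {'a': 20, 'c': 39}, y = 184

16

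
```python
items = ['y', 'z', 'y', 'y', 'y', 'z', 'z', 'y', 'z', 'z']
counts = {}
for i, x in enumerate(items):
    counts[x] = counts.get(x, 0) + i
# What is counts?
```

Initial: counts = {}, items = ['y', 'z', 'y', 'y', 'y', 'z', 'z', 'y', 'z', 'z']
i=0, x='y': counts = {'y': 0}
i=1, x='z': counts = {'y': 0, 'z': 1}
i=2, x='y': counts = {'y': 2, 'z': 1}
i=3, x='y': counts = {'y': 5, 'z': 1}
i=4, x='y': counts = {'y': 9, 'z': 1}
i=5, x='z': counts = {'y': 9, 'z': 6}
i=6, x='z': counts = {'y': 9, 'z': 12}
i=7, x='y': counts = {'y': 16, 'z': 12}
i=8, x='z': counts = {'y': 16, 'z': 20}
i=9, x='z': counts = {'y': 16, 'z': 29}

{'y': 16, 'z': 29}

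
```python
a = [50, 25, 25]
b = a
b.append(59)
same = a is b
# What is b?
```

After line 1: a = [50, 25, 25]
After line 2 (b = a is an alias, same object): a = [50, 25, 25], b = [50, 25, 25]
After line 3 (b.append mutates the shared list): a = [50, 25, 25, 59], b = [50, 25, 25, 59]
After line 4 (same = a is b; same object -> True): same = True

[50, 25, 25, 59]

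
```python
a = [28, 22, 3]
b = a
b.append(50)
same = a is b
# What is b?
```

After line 1: a = [28, 22, 3]
After line 2 (b = a is an alias, same object): a = [28, 22, 3], b = [28, 22, 3]
After line 3 (b.append mutates the shared list): a = [28, 22, 3, 50], b = [28, 22, 3, 50]
After line 4 (same = a is b; same object -> True): same = True

[28, 22, 3, 50]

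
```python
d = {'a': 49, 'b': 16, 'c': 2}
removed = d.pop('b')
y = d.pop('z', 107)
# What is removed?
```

After line 1: d = {'a': 49, 'b': 16, 'c': 2}
After line 2 (pop 'b' returns 16): d = {'a': 49, 'c': 2}, removed = 16
After line 3 (pop 'z' missing, returns default 107): d = {'a': 49, 'c': 2}, y = 107

16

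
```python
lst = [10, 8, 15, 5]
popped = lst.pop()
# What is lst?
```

[10, 8, 15]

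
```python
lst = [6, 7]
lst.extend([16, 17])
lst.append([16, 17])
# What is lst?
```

After line 1: lst = [6, 7]
After line 2 (extend unpacks [16, 17]): lst = [6, 7, 16, 17]
After line 3 (append adds [16, 17] as single element): lst = [6, 7, 16, 17, [16, 17]]

[6, 7, 16, 17, [16, 17]]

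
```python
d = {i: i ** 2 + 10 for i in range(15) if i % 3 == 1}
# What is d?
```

{1: 11, 4: 26, 7: 59, 10: 110, 13: 179}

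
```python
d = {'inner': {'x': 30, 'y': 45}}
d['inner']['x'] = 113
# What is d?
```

After line 1: d = {'inner': {'x': 30, 'y': 45}}
After line 2 (inner x overwritten): d = {'inner': {'x': 113, 'y': 45}}

{'inner': {'x': 113, 'y': 45}}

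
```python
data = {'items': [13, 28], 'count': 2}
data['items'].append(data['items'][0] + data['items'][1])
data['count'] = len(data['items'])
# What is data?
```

After line 1: data = {'items': [13, 28], 'count': 2}
After line 2 (append 13 + 28 = 41): data = {'items': [13, 28, 41], 'count': 2}
After line 3 (count = len(items) = 3): data = {'items': [13, 28, 41], 'count': 3}

{'items': [13, 28, 41], 'count': 3}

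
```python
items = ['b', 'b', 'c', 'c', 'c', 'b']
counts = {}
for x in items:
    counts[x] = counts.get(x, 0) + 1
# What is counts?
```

Initial: counts = {}, items = ['b', 'b', 'c', 'c', 'c', 'b']
See 'b': counts = {'b': 1}
See 'b': counts = {'b': 2}
See 'c': counts = {'b': 2, 'c': 1}
See 'c': counts = {'b': 2, 'c': 2}
See 'c': counts = {'b': 2, 'c': 3}
See 'b': counts = {'b': 3, 'c': 3}

{'b': 3, 'c': 3}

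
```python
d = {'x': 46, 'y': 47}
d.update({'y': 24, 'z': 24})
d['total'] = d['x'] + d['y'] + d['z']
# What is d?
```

After line 1: d = {'x': 46, 'y': 47}
After line 2 (y overwritten, z added): d = {'x': 46, 'y': 24, 'z': 24}
After line 3 (total = 46 + 24 + 24 = 94): d = {'x': 46, 'y': 24, 'z': 24, 'total': 94}

{'x': 46, 'y': 24, 'z': 24, 'total': 94}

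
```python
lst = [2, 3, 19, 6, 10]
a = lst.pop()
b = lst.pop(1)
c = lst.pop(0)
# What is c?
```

After line 1: lst = [2, 3, 19, 6, 10]
After line 2 (pop() -> a = 10): lst = [2, 3, 19, 6]
After line 3 (pop(1) -> b = 3): lst = [2, 19, 6]
After line 4 (pop(0) -> c = 2): lst = [19, 6]

2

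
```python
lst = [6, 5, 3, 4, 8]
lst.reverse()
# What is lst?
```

[8, 4, 3, 5, 6]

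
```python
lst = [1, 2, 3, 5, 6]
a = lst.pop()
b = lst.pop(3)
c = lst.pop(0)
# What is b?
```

After line 1: lst = [1, 2, 3, 5, 6]
After line 2 (pop() -> a = 6): lst = [1, 2, 3, 5]
After line 3 (pop(3) -> b = 5): lst = [1, 2, 3]
After line 4 (pop(0) -> c = 1): lst = [2, 3]

5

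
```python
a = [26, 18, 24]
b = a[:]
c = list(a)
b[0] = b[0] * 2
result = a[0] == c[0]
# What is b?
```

After line 1: a = [26, 18, 24]
After line 2 (b = a[:], copy): a = [26, 18, 24], b = [26, 18, 24]
After line 3 (c = list(a) is a copy, new object): c = [26, 18, 24]
After line 4 (b[0] = 26 * 2 = 52; only b mutates (copy)): a = [26, 18, 24], b = [52, 18, 24], c = [26, 18, 24]
After line 5 (a[0] = 26, c[0] = 26; result = True)

[52, 18, 24]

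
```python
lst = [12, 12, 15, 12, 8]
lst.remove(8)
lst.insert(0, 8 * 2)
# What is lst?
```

After line 1: lst = [12, 12, 15, 12, 8]
After line 2 (remove first 8): lst = [12, 12, 15, 12]
After line 3 (insert 16 at index 0): lst = [16, 12, 12, 15, 12]

[16, 12, 12, 15, 12]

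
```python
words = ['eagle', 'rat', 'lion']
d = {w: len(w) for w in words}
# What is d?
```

{'eagle': 5, 'rat': 3, 'lion': 4}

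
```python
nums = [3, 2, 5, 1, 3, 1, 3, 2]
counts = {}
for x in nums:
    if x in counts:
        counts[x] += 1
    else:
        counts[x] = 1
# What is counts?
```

Initial: counts = {}, nums = [3, 2, 5, 1, 3, 1, 3, 2]
See 3: counts = {3: 1}
See 2: counts = {3: 1, 2: 1}
See 5: counts = {3: 1, 2: 1, 5: 1}
See 1: counts = {3: 1, 2: 1, 5: 1, 1: 1}
See 3: counts = {3: 2, 2: 1, 5: 1, 1: 1}
See 1: counts = {3: 2, 2: 1, 5: 1, 1: 2}
See 3: counts = {3: 3, 2: 1, 5: 1, 1: 2}
See 2: counts = {3: 3, 2: 2, 5: 1, 1: 2}

{3: 3, 2: 2, 5: 1, 1: 2}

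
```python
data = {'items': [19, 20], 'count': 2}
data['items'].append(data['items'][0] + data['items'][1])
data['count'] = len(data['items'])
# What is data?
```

After line 1: data = {'items': [19, 20], 'count': 2}
After line 2 (append 19 + 20 = 39): data = {'items': [19, 20, 39], 'count': 2}
After line 3 (count = len(items) = 3): data = {'items': [19, 20, 39], 'count': 3}

{'items': [19, 20, 39], 'count': 3}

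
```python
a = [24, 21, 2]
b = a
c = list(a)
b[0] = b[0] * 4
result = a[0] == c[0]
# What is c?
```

After line 1: a = [24, 21, 2]
After line 2 (b = a, alias): a = [24, 21, 2], b = [24, 21, 2]
After line 3 (c = list(a) is a copy, new object): c = [24, 21, 2]
After line 4 (b[0] = 24 * 4 = 96; mutates shared a/b): a = b = [96, 21, 2], c = [24, 21, 2]
After line 5 (a[0] = 96, c[0] = 24; result = False)

[24, 21, 2]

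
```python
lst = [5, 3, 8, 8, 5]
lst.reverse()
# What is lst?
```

[5, 8, 8, 3, 5]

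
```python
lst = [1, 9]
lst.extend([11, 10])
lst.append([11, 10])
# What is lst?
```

After line 1: lst = [1, 9]
After line 2 (extend unpacks [11, 10]): lst = [1, 9, 11, 10]
After line 3 (append adds [11, 10] as single element): lst = [1, 9, 11, 10, [11, 10]]

[1, 9, 11, 10, [11, 10]]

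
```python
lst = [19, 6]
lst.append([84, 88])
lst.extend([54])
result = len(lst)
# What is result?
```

After line 1: lst = [19, 6]
After line 2 (append adds [84, 88] as single element): lst = [19, 6, [84, 88]]
After line 3 (extend unpacks [54], adds 54): lst = [19, 6, [84, 88], 54]
After line 4: result = len(lst) = 4

4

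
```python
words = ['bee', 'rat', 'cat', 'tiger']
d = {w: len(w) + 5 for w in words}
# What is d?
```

{'bee': 8, 'rat': 8, 'cat': 8, 'tiger': 10}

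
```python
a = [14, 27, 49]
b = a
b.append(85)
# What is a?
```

After line 1: a = [14, 27, 49]
After line 2 (b = a is an alias, same object): a = [14, 27, 49], b = [14, 27, 49]
After line 3 (b.append mutates the shared list): a = [14, 27, 49, 85], b = [14, 27, 49, 85]

[14, 27, 49, 85]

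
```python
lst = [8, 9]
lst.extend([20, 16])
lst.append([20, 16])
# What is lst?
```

After line 1: lst = [8, 9]
After line 2 (extend unpacks [20, 16]): lst = [8, 9, 20, 16]
After line 3 (append adds [20, 16] as single element): lst = [8, 9, 20, 16, [20, 16]]

[8, 9, 20, 16, [20, 16]]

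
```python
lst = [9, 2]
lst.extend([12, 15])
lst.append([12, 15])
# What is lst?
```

After line 1: lst = [9, 2]
After line 2 (extend unpacks [12, 15]): lst = [9, 2, 12, 15]
After line 3 (append adds [12, 15] as single element): lst = [9, 2, 12, 15, [12, 15]]

[9, 2, 12, 15, [12, 15]]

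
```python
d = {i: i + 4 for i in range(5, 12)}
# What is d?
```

{5: 9, 6: 10, 7: 11, 8: 12, 9: 13, 10: 14, 11: 15}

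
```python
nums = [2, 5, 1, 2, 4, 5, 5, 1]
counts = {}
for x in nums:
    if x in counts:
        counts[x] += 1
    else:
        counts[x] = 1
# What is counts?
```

Initial: counts = {}, nums = [2, 5, 1, 2, 4, 5, 5, 1]
See 2: counts = {2: 1}
See 5: counts = {2: 1, 5: 1}
See 1: counts = {2: 1, 5: 1, 1: 1}
See 2: counts = {2: 2, 5: 1, 1: 1}
See 4: counts = {2: 2, 5: 1, 1: 1, 4: 1}
See 5: counts = {2: 2, 5: 2, 1: 1, 4: 1}
See 5: counts = {2: 2, 5: 3, 1: 1, 4: 1}
See 1: counts = {2: 2, 5: 3, 1: 2, 4: 1}

{2: 2, 5: 3, 1: 2, 4: 1}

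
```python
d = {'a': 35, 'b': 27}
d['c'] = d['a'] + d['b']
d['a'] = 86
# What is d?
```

After line 1: d = {'a': 35, 'b': 27}
After line 2 (d['c'] = 35 + 27): d = {'a': 35, 'b': 27, 'c': 62}
After line 3: d = {'a': 86, 'b': 27, 'c': 62}

{'a': 86, 'b': 27, 'c': 62}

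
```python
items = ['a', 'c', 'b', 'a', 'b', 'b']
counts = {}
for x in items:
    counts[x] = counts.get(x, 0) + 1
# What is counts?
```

Initial: counts = {}, items = ['a', 'c', 'b', 'a', 'b', 'b']
See 'a': counts = {'a': 1}
See 'c': counts = {'a': 1, 'c': 1}
See 'b': counts = {'a': 1, 'c': 1, 'b': 1}
See 'a': counts = {'a': 2, 'c': 1, 'b': 1}
See 'b': counts = {'a': 2, 'c': 1, 'b': 2}
See 'b': counts = {'a': 2, 'c': 1, 'b': 3}

{'a': 2, 'c': 1, 'b': 3}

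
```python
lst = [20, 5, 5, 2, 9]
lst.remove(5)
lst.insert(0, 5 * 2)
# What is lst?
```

After line 1: lst = [20, 5, 5, 2, 9]
After line 2 (remove first 5): lst = [20, 5, 2, 9]
After line 3 (insert 10 at index 0): lst = [10, 20, 5, 2, 9]

[10, 20, 5, 2, 9]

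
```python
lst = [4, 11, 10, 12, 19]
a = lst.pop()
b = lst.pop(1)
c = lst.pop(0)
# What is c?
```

After line 1: lst = [4, 11, 10, 12, 19]
After line 2 (pop() -> a = 19): lst = [4, 11, 10, 12]
After line 3 (pop(1) -> b = 11): lst = [4, 10, 12]
After line 4 (pop(0) -> c = 4): lst = [10, 12]

4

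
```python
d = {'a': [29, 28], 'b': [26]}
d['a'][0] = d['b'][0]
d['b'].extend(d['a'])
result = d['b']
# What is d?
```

After line 1: d = {'a': [29, 28], 'b': [26]}
After line 2 (a[0] = b[0] = 26): d = {'a': [26, 28], 'b': [26]}
After line 3 (b.extend(a) appends [26, 28]): d = {'a': [26, 28], 'b': [26, 26, 28]}
After line 4: result = d['b'] = [26, 26, 28]

{'a': [26, 28], 'b': [26, 26, 28]}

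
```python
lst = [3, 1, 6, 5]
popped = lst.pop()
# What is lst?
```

[3, 1, 6]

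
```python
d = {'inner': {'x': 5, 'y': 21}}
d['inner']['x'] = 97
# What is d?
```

After line 1: d = {'inner': {'x': 5, 'y': 21}}
After line 2 (inner x overwritten): d = {'inner': {'x': 97, 'y': 21}}

{'inner': {'x': 97, 'y': 21}}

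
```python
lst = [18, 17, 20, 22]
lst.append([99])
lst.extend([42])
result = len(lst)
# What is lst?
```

After line 1: lst = [18, 17, 20, 22]
After line 2 (append adds [99] as single element): lst = [18, 17, 20, 22, [99]]
After line 3 (extend unpacks [42], adds 42): lst = [18, 17, 20, 22, [99], 42]
After line 4: result = len(lst) = 6

[18, 17, 20, 22, [99], 42]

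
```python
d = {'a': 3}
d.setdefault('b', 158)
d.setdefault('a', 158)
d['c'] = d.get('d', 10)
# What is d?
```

After line 1: d = {'a': 3}
After line 2 (setdefault adds 'b'=158): d = {'a': 3, 'b': 158}
After line 3 (setdefault 'a' no-op, already exists): d = {'a': 3, 'b': 158}
After line 4 (get('d', 10) returns default since 'd' not in d): d = {'a': 3, 'b': 158, 'c': 10}

{'a': 3, 'b': 158, 'c': 10}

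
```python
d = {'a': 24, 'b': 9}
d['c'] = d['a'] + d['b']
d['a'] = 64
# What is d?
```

After line 1: d = {'a': 24, 'b': 9}
After line 2 (d['c'] = 24 + 9): d = {'a': 24, 'b': 9, 'c': 33}
After line 3: d = {'a': 64, 'b': 9, 'c': 33}

{'a': 64, 'b': 9, 'c': 33}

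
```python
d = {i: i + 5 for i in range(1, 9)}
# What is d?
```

{1: 6, 2: 7, 3: 8, 4: 9, 5: 10, 6: 11, 7: 12, 8: 13}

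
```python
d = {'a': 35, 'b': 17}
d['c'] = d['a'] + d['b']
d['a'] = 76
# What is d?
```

After line 1: d = {'a': 35, 'b': 17}
After line 2 (d['c'] = 35 + 17): d = {'a': 35, 'b': 17, 'c': 52}
After line 3: d = {'a': 76, 'b': 17, 'c': 52}

{'a': 76, 'b': 17, 'c': 52}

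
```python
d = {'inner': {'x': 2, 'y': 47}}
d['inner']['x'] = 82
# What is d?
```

After line 1: d = {'inner': {'x': 2, 'y': 47}}
After line 2 (inner x overwritten): d = {'inner': {'x': 82, 'y': 47}}

{'inner': {'x': 82, 'y': 47}}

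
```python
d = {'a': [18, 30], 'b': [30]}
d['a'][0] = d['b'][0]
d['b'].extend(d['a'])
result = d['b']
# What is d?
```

After line 1: d = {'a': [18, 30], 'b': [30]}
After line 2 (a[0] = b[0] = 30): d = {'a': [30, 30], 'b': [30]}
After line 3 (b.extend(a) appends [30, 30]): d = {'a': [30, 30], 'b': [30, 30, 30]}
After line 4: result = d['b'] = [30, 30, 30]

{'a': [30, 30], 'b': [30, 30, 30]}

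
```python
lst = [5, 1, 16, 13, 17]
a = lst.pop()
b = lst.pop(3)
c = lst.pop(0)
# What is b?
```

After line 1: lst = [5, 1, 16, 13, 17]
After line 2 (pop() -> a = 17): lst = [5, 1, 16, 13]
After line 3 (pop(3) -> b = 13): lst = [5, 1, 16]
After line 4 (pop(0) -> c = 5): lst = [1, 16]

13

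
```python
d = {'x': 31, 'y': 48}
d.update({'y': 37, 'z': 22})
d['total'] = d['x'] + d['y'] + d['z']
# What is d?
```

After line 1: d = {'x': 31, 'y': 48}
After line 2 (y overwritten, z added): d = {'x': 31, 'y': 37, 'z': 22}
After line 3 (total = 31 + 37 + 22 = 90): d = {'x': 31, 'y': 37, 'z': 22, 'total': 90}

{'x': 31, 'y': 37, 'z': 22, 'total': 90}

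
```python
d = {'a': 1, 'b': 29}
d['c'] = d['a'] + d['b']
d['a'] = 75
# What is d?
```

After line 1: d = {'a': 1, 'b': 29}
After line 2 (d['c'] = 1 + 29): d = {'a': 1, 'b': 29, 'c': 30}
After line 3: d = {'a': 75, 'b': 29, 'c': 30}

{'a': 75, 'b': 29, 'c': 30}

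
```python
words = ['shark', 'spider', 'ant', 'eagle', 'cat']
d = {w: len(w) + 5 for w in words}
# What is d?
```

{'shark': 10, 'spider': 11, 'ant': 8, 'eagle': 10, 'cat': 8}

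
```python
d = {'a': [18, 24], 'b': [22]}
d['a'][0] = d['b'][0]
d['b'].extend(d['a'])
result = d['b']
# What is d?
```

After line 1: d = {'a': [18, 24], 'b': [22]}
After line 2 (a[0] = b[0] = 22): d = {'a': [22, 24], 'b': [22]}
After line 3 (b.extend(a) appends [22, 24]): d = {'a': [22, 24], 'b': [22, 22, 24]}
After line 4: result = d['b'] = [22, 22, 24]

{'a': [22, 24], 'b': [22, 22, 24]}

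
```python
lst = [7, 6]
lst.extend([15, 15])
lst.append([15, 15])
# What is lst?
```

After line 1: lst = [7, 6]
After line 2 (extend unpacks [15, 15]): lst = [7, 6, 15, 15]
After line 3 (append adds [15, 15] as single element): lst = [7, 6, 15, 15, [15, 15]]

[7, 6, 15, 15, [15, 15]]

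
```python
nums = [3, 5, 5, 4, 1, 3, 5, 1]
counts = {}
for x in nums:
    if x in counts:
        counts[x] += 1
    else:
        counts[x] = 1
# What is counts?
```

Initial: counts = {}, nums = [3, 5, 5, 4, 1, 3, 5, 1]
See 3: counts = {3: 1}
See 5: counts = {3: 1, 5: 1}
See 5: counts = {3: 1, 5: 2}
See 4: counts = {3: 1, 5: 2, 4: 1}
See 1: counts = {3: 1, 5: 2, 4: 1, 1: 1}
See 3: counts = {3: 2, 5: 2, 4: 1, 1: 1}
See 5: counts = {3: 2, 5: 3, 4: 1, 1: 1}
See 1: counts = {3: 2, 5: 3, 4: 1, 1: 2}

{3: 2, 5: 3, 4: 1, 1: 2}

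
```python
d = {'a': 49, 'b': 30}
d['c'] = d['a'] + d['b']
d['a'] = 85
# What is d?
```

After line 1: d = {'a': 49, 'b': 30}
After line 2 (d['c'] = 49 + 30): d = {'a': 49, 'b': 30, 'c': 79}
After line 3: d = {'a': 85, 'b': 30, 'c': 79}

{'a': 85, 'b': 30, 'c': 79}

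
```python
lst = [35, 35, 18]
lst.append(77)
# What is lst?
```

[35, 35, 18, 77]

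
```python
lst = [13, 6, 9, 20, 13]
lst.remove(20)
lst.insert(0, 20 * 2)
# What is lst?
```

After line 1: lst = [13, 6, 9, 20, 13]
After line 2 (remove first 20): lst = [13, 6, 9, 13]
After line 3 (insert 40 at index 0): lst = [40, 13, 6, 9, 13]

[40, 13, 6, 9, 13]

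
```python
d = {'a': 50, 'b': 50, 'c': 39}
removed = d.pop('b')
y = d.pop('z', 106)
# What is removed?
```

After line 1: d = {'a': 50, 'b': 50, 'c': 39}
After line 2 (pop 'b' returns 50): d = {'a': 50, 'c': 39}, removed = 50
After line 3 (pop 'z' missing, returns default 106): d = {'a': 50, 'c': 39}, y = 106

50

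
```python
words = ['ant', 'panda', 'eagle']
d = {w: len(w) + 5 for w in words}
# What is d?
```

{'ant': 8, 'panda': 10, 'eagle': 10}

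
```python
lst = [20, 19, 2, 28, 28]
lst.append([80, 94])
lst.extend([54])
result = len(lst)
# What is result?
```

After line 1: lst = [20, 19, 2, 28, 28]
After line 2 (append adds [80, 94] as single element): lst = [20, 19, 2, 28, 28, [80, 94]]
After line 3 (extend unpacks [54], adds 54): lst = [20, 19, 2, 28, 28, [80, 94], 54]
After line 4: result = len(lst) = 7

7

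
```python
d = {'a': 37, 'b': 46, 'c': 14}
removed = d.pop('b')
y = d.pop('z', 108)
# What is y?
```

After line 1: d = {'a': 37, 'b': 46, 'c': 14}
After line 2 (pop 'b' returns 46): d = {'a': 37, 'c': 14}, removed = 46
After line 3 (pop 'z' missing, returns default 108): d = {'a': 37, 'c': 14}, y = 108

108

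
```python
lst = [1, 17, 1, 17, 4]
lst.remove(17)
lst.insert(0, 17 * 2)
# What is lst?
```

After line 1: lst = [1, 17, 1, 17, 4]
After line 2 (remove first 17): lst = [1, 1, 17, 4]
After line 3 (insert 34 at index 0): lst = [34, 1, 1, 17, 4]

[34, 1, 1, 17, 4]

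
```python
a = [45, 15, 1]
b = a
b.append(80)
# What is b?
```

After line 1: a = [45, 15, 1]
After line 2 (b = a is an alias, same object): a = [45, 15, 1], b = [45, 15, 1]
After line 3 (b.append mutates the shared list): a = [45, 15, 1, 80], b = [45, 15, 1, 80]

[45, 15, 1, 80]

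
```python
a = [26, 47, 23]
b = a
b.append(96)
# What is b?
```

After line 1: a = [26, 47, 23]
After line 2 (b = a is an alias, same object): a = [26, 47, 23], b = [26, 47, 23]
After line 3 (b.append mutates the shared list): a = [26, 47, 23, 96], b = [26, 47, 23, 96]

[26, 47, 23, 96]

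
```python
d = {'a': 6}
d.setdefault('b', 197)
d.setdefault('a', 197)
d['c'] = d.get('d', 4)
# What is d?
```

After line 1: d = {'a': 6}
After line 2 (setdefault adds 'b'=197): d = {'a': 6, 'b': 197}
After line 3 (setdefault 'a' no-op, already exists): d = {'a': 6, 'b': 197}
After line 4 (get('d', 4) returns default since 'd' not in d): d = {'a': 6, 'b': 197, 'c': 4}

{'a': 6, 'b': 197, 'c': 4}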